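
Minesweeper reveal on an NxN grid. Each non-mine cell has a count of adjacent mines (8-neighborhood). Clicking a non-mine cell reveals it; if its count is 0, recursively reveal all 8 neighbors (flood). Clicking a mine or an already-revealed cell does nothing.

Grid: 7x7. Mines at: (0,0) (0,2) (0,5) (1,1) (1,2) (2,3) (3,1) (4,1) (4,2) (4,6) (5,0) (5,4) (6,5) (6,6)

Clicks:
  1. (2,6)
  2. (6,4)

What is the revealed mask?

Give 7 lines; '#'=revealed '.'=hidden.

Answer: .......
....###
....###
....###
.......
.......
....#..

Derivation:
Click 1 (2,6) count=0: revealed 9 new [(1,4) (1,5) (1,6) (2,4) (2,5) (2,6) (3,4) (3,5) (3,6)] -> total=9
Click 2 (6,4) count=2: revealed 1 new [(6,4)] -> total=10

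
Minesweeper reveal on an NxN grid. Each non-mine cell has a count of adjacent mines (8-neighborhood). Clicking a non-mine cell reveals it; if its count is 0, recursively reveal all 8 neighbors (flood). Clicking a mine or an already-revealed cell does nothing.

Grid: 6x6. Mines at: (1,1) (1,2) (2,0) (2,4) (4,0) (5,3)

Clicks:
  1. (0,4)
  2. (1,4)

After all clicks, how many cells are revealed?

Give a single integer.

Answer: 6

Derivation:
Click 1 (0,4) count=0: revealed 6 new [(0,3) (0,4) (0,5) (1,3) (1,4) (1,5)] -> total=6
Click 2 (1,4) count=1: revealed 0 new [(none)] -> total=6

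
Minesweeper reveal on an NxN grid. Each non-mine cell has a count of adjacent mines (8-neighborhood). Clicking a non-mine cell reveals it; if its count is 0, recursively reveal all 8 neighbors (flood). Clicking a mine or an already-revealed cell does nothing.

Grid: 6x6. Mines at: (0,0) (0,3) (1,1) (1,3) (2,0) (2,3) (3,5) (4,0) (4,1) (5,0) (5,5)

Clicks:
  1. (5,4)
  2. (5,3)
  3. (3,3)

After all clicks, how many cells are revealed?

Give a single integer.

Click 1 (5,4) count=1: revealed 1 new [(5,4)] -> total=1
Click 2 (5,3) count=0: revealed 8 new [(3,2) (3,3) (3,4) (4,2) (4,3) (4,4) (5,2) (5,3)] -> total=9
Click 3 (3,3) count=1: revealed 0 new [(none)] -> total=9

Answer: 9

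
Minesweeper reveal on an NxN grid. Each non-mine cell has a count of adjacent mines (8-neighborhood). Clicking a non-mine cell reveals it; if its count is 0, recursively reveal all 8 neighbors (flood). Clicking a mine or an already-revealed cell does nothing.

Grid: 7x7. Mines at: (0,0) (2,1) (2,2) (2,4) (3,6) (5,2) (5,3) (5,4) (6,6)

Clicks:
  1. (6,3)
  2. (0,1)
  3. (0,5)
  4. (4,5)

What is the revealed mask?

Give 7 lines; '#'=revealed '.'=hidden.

Click 1 (6,3) count=3: revealed 1 new [(6,3)] -> total=1
Click 2 (0,1) count=1: revealed 1 new [(0,1)] -> total=2
Click 3 (0,5) count=0: revealed 13 new [(0,2) (0,3) (0,4) (0,5) (0,6) (1,1) (1,2) (1,3) (1,4) (1,5) (1,6) (2,5) (2,6)] -> total=15
Click 4 (4,5) count=2: revealed 1 new [(4,5)] -> total=16

Answer: .######
.######
.....##
.......
.....#.
.......
...#...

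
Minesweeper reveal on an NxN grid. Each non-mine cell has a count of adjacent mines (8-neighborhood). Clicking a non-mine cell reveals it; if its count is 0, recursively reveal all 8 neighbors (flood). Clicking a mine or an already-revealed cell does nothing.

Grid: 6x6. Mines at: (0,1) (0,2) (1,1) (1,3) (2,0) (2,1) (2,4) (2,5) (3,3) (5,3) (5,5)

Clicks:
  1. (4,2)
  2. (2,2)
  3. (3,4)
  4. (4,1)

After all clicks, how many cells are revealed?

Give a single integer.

Click 1 (4,2) count=2: revealed 1 new [(4,2)] -> total=1
Click 2 (2,2) count=4: revealed 1 new [(2,2)] -> total=2
Click 3 (3,4) count=3: revealed 1 new [(3,4)] -> total=3
Click 4 (4,1) count=0: revealed 8 new [(3,0) (3,1) (3,2) (4,0) (4,1) (5,0) (5,1) (5,2)] -> total=11

Answer: 11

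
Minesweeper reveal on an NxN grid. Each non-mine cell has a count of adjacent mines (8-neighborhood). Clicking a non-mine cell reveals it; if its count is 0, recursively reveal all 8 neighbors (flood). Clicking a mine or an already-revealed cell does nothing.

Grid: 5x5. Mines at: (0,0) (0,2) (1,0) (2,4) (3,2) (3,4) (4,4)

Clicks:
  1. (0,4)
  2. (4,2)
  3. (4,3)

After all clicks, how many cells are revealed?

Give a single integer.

Answer: 6

Derivation:
Click 1 (0,4) count=0: revealed 4 new [(0,3) (0,4) (1,3) (1,4)] -> total=4
Click 2 (4,2) count=1: revealed 1 new [(4,2)] -> total=5
Click 3 (4,3) count=3: revealed 1 new [(4,3)] -> total=6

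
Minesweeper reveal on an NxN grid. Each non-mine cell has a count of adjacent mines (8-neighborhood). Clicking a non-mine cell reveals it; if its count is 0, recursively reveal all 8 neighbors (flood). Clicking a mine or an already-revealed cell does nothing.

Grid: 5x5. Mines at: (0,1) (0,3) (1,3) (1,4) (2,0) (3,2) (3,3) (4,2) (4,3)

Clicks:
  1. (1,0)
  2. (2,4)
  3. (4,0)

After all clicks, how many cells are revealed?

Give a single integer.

Answer: 6

Derivation:
Click 1 (1,0) count=2: revealed 1 new [(1,0)] -> total=1
Click 2 (2,4) count=3: revealed 1 new [(2,4)] -> total=2
Click 3 (4,0) count=0: revealed 4 new [(3,0) (3,1) (4,0) (4,1)] -> total=6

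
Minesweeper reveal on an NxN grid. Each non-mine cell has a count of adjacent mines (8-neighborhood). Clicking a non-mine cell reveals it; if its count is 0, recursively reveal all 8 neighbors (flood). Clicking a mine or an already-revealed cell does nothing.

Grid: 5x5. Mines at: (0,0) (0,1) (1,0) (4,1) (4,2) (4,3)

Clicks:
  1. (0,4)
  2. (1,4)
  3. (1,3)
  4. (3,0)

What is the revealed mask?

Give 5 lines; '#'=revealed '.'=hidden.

Click 1 (0,4) count=0: revealed 15 new [(0,2) (0,3) (0,4) (1,1) (1,2) (1,3) (1,4) (2,1) (2,2) (2,3) (2,4) (3,1) (3,2) (3,3) (3,4)] -> total=15
Click 2 (1,4) count=0: revealed 0 new [(none)] -> total=15
Click 3 (1,3) count=0: revealed 0 new [(none)] -> total=15
Click 4 (3,0) count=1: revealed 1 new [(3,0)] -> total=16

Answer: ..###
.####
.####
#####
.....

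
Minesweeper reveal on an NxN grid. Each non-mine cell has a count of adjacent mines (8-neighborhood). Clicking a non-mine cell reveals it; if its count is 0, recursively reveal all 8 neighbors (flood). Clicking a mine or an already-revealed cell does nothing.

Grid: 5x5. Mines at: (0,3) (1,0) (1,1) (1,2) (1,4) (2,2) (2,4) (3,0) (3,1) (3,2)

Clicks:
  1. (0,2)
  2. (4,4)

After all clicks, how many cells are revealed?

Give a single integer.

Click 1 (0,2) count=3: revealed 1 new [(0,2)] -> total=1
Click 2 (4,4) count=0: revealed 4 new [(3,3) (3,4) (4,3) (4,4)] -> total=5

Answer: 5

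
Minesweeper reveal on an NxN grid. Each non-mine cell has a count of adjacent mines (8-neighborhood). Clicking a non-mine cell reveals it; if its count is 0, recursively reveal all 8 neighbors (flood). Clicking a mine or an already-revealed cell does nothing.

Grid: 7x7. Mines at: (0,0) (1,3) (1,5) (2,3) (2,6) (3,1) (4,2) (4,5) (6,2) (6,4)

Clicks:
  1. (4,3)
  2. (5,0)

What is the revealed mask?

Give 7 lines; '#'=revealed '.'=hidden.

Answer: .......
.......
.......
.......
##.#...
##.....
##.....

Derivation:
Click 1 (4,3) count=1: revealed 1 new [(4,3)] -> total=1
Click 2 (5,0) count=0: revealed 6 new [(4,0) (4,1) (5,0) (5,1) (6,0) (6,1)] -> total=7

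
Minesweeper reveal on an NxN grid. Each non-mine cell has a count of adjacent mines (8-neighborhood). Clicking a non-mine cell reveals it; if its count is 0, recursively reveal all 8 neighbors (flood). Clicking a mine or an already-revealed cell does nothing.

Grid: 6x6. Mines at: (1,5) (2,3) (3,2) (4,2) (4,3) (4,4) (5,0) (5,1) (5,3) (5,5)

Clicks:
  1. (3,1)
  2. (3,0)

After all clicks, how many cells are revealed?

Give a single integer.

Answer: 17

Derivation:
Click 1 (3,1) count=2: revealed 1 new [(3,1)] -> total=1
Click 2 (3,0) count=0: revealed 16 new [(0,0) (0,1) (0,2) (0,3) (0,4) (1,0) (1,1) (1,2) (1,3) (1,4) (2,0) (2,1) (2,2) (3,0) (4,0) (4,1)] -> total=17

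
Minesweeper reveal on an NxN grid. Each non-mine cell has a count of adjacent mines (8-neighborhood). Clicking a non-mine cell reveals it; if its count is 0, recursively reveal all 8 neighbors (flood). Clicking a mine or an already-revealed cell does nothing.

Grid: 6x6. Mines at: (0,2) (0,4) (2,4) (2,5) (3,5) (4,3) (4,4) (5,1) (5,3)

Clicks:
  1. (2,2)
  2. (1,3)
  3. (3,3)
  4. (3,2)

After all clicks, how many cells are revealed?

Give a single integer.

Click 1 (2,2) count=0: revealed 17 new [(0,0) (0,1) (1,0) (1,1) (1,2) (1,3) (2,0) (2,1) (2,2) (2,3) (3,0) (3,1) (3,2) (3,3) (4,0) (4,1) (4,2)] -> total=17
Click 2 (1,3) count=3: revealed 0 new [(none)] -> total=17
Click 3 (3,3) count=3: revealed 0 new [(none)] -> total=17
Click 4 (3,2) count=1: revealed 0 new [(none)] -> total=17

Answer: 17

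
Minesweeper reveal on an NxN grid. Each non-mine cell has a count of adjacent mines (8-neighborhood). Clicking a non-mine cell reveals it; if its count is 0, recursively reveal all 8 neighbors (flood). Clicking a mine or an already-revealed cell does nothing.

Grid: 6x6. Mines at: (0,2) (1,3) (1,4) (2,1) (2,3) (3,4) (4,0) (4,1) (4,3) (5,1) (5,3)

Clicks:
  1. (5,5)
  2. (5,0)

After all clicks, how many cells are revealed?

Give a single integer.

Click 1 (5,5) count=0: revealed 4 new [(4,4) (4,5) (5,4) (5,5)] -> total=4
Click 2 (5,0) count=3: revealed 1 new [(5,0)] -> total=5

Answer: 5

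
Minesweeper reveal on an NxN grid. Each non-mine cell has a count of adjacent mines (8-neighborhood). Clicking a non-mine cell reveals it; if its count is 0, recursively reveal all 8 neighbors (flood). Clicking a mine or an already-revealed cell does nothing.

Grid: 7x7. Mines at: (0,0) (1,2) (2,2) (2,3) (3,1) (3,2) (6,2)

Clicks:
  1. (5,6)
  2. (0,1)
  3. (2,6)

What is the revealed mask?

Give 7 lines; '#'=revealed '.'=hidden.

Answer: .#.####
...####
....###
...####
...####
...####
...####

Derivation:
Click 1 (5,6) count=0: revealed 27 new [(0,3) (0,4) (0,5) (0,6) (1,3) (1,4) (1,5) (1,6) (2,4) (2,5) (2,6) (3,3) (3,4) (3,5) (3,6) (4,3) (4,4) (4,5) (4,6) (5,3) (5,4) (5,5) (5,6) (6,3) (6,4) (6,5) (6,6)] -> total=27
Click 2 (0,1) count=2: revealed 1 new [(0,1)] -> total=28
Click 3 (2,6) count=0: revealed 0 new [(none)] -> total=28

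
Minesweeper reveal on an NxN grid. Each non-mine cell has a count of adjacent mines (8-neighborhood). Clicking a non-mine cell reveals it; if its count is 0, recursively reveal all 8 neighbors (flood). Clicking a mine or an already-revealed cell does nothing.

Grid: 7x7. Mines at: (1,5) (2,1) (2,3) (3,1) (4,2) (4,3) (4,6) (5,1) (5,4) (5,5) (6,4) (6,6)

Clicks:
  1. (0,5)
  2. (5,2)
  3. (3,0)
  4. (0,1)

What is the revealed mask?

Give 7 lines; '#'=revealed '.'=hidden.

Click 1 (0,5) count=1: revealed 1 new [(0,5)] -> total=1
Click 2 (5,2) count=3: revealed 1 new [(5,2)] -> total=2
Click 3 (3,0) count=2: revealed 1 new [(3,0)] -> total=3
Click 4 (0,1) count=0: revealed 10 new [(0,0) (0,1) (0,2) (0,3) (0,4) (1,0) (1,1) (1,2) (1,3) (1,4)] -> total=13

Answer: ######.
#####..
.......
#......
.......
..#....
.......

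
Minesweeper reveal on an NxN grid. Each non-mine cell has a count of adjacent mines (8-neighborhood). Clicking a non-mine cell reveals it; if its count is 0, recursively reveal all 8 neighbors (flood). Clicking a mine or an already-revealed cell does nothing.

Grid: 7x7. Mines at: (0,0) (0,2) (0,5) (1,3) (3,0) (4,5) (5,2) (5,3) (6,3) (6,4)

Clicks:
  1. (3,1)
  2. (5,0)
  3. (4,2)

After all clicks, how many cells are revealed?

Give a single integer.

Click 1 (3,1) count=1: revealed 1 new [(3,1)] -> total=1
Click 2 (5,0) count=0: revealed 6 new [(4,0) (4,1) (5,0) (5,1) (6,0) (6,1)] -> total=7
Click 3 (4,2) count=2: revealed 1 new [(4,2)] -> total=8

Answer: 8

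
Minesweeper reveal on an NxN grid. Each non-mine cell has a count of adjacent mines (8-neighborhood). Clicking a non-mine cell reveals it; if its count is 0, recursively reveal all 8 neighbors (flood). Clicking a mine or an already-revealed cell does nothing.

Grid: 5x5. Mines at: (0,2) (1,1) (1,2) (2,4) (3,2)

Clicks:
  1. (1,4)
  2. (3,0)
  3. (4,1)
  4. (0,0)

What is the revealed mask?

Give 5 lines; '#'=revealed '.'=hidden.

Click 1 (1,4) count=1: revealed 1 new [(1,4)] -> total=1
Click 2 (3,0) count=0: revealed 6 new [(2,0) (2,1) (3,0) (3,1) (4,0) (4,1)] -> total=7
Click 3 (4,1) count=1: revealed 0 new [(none)] -> total=7
Click 4 (0,0) count=1: revealed 1 new [(0,0)] -> total=8

Answer: #....
....#
##...
##...
##...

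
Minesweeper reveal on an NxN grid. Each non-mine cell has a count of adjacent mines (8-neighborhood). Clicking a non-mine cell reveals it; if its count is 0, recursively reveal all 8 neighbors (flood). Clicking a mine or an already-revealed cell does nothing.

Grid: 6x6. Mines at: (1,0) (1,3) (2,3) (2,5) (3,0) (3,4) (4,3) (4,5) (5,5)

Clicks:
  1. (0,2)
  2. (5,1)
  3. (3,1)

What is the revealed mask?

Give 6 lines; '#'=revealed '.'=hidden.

Answer: ..#...
......
......
.#....
###...
###...

Derivation:
Click 1 (0,2) count=1: revealed 1 new [(0,2)] -> total=1
Click 2 (5,1) count=0: revealed 6 new [(4,0) (4,1) (4,2) (5,0) (5,1) (5,2)] -> total=7
Click 3 (3,1) count=1: revealed 1 new [(3,1)] -> total=8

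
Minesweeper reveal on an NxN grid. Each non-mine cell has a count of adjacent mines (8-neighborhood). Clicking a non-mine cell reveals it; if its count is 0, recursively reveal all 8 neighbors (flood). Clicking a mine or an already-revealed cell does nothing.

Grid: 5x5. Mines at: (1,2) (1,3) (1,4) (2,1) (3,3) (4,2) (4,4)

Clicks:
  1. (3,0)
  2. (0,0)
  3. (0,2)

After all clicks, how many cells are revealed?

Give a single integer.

Click 1 (3,0) count=1: revealed 1 new [(3,0)] -> total=1
Click 2 (0,0) count=0: revealed 4 new [(0,0) (0,1) (1,0) (1,1)] -> total=5
Click 3 (0,2) count=2: revealed 1 new [(0,2)] -> total=6

Answer: 6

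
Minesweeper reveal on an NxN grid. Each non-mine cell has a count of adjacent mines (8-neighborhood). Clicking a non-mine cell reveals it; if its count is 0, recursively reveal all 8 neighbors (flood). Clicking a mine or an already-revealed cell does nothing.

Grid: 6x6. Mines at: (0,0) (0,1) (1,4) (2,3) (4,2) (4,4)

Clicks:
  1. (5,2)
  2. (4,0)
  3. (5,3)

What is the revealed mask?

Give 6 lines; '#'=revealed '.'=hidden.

Click 1 (5,2) count=1: revealed 1 new [(5,2)] -> total=1
Click 2 (4,0) count=0: revealed 13 new [(1,0) (1,1) (1,2) (2,0) (2,1) (2,2) (3,0) (3,1) (3,2) (4,0) (4,1) (5,0) (5,1)] -> total=14
Click 3 (5,3) count=2: revealed 1 new [(5,3)] -> total=15

Answer: ......
###...
###...
###...
##....
####..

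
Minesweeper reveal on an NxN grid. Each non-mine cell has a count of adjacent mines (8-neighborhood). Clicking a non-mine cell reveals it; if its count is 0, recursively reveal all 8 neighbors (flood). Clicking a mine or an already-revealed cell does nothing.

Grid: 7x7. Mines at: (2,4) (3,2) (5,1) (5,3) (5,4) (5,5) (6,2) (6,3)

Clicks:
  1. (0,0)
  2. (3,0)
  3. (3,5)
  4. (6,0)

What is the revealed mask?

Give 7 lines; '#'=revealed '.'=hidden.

Answer: #######
#######
####.##
##...##
##...##
.......
#......

Derivation:
Click 1 (0,0) count=0: revealed 28 new [(0,0) (0,1) (0,2) (0,3) (0,4) (0,5) (0,6) (1,0) (1,1) (1,2) (1,3) (1,4) (1,5) (1,6) (2,0) (2,1) (2,2) (2,3) (2,5) (2,6) (3,0) (3,1) (3,5) (3,6) (4,0) (4,1) (4,5) (4,6)] -> total=28
Click 2 (3,0) count=0: revealed 0 new [(none)] -> total=28
Click 3 (3,5) count=1: revealed 0 new [(none)] -> total=28
Click 4 (6,0) count=1: revealed 1 new [(6,0)] -> total=29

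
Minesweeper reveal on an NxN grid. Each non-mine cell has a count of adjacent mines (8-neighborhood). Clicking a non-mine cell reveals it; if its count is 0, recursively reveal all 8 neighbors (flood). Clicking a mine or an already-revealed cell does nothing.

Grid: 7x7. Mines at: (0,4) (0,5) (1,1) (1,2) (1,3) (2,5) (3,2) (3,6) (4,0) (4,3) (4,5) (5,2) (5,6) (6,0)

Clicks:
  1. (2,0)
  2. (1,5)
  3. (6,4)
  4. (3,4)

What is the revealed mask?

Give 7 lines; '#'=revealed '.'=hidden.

Click 1 (2,0) count=1: revealed 1 new [(2,0)] -> total=1
Click 2 (1,5) count=3: revealed 1 new [(1,5)] -> total=2
Click 3 (6,4) count=0: revealed 6 new [(5,3) (5,4) (5,5) (6,3) (6,4) (6,5)] -> total=8
Click 4 (3,4) count=3: revealed 1 new [(3,4)] -> total=9

Answer: .......
.....#.
#......
....#..
.......
...###.
...###.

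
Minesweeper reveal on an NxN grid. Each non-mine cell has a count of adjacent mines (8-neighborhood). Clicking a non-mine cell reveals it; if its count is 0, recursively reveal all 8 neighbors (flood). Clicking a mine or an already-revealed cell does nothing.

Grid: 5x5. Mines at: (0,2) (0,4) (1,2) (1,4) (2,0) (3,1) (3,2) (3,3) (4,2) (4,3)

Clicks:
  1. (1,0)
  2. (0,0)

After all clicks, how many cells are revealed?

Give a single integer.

Click 1 (1,0) count=1: revealed 1 new [(1,0)] -> total=1
Click 2 (0,0) count=0: revealed 3 new [(0,0) (0,1) (1,1)] -> total=4

Answer: 4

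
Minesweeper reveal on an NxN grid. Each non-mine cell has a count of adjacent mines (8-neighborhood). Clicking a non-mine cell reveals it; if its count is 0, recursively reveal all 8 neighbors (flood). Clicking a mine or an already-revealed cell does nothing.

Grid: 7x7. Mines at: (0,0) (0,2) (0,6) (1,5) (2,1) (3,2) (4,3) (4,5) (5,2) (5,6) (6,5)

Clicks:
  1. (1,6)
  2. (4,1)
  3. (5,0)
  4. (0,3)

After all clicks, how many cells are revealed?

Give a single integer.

Click 1 (1,6) count=2: revealed 1 new [(1,6)] -> total=1
Click 2 (4,1) count=2: revealed 1 new [(4,1)] -> total=2
Click 3 (5,0) count=0: revealed 7 new [(3,0) (3,1) (4,0) (5,0) (5,1) (6,0) (6,1)] -> total=9
Click 4 (0,3) count=1: revealed 1 new [(0,3)] -> total=10

Answer: 10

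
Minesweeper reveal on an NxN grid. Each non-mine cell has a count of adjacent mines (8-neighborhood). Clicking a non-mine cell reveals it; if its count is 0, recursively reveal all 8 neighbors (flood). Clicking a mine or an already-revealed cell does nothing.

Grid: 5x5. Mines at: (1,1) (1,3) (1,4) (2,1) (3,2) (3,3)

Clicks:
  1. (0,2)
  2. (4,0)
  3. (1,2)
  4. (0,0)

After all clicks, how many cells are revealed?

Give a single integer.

Click 1 (0,2) count=2: revealed 1 new [(0,2)] -> total=1
Click 2 (4,0) count=0: revealed 4 new [(3,0) (3,1) (4,0) (4,1)] -> total=5
Click 3 (1,2) count=3: revealed 1 new [(1,2)] -> total=6
Click 4 (0,0) count=1: revealed 1 new [(0,0)] -> total=7

Answer: 7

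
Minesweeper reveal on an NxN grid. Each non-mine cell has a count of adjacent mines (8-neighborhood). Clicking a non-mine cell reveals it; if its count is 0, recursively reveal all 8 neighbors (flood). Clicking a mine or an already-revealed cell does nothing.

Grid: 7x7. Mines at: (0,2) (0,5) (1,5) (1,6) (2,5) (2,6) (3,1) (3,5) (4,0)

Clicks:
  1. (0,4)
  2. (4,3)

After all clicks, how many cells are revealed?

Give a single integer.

Answer: 30

Derivation:
Click 1 (0,4) count=2: revealed 1 new [(0,4)] -> total=1
Click 2 (4,3) count=0: revealed 29 new [(1,2) (1,3) (1,4) (2,2) (2,3) (2,4) (3,2) (3,3) (3,4) (4,1) (4,2) (4,3) (4,4) (4,5) (4,6) (5,0) (5,1) (5,2) (5,3) (5,4) (5,5) (5,6) (6,0) (6,1) (6,2) (6,3) (6,4) (6,5) (6,6)] -> total=30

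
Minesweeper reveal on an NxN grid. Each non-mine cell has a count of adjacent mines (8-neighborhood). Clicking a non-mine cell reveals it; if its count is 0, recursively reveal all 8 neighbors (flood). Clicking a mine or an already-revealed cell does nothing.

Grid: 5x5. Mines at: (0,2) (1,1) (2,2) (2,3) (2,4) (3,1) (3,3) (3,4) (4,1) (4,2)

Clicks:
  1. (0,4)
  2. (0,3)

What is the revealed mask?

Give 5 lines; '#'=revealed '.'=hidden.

Answer: ...##
...##
.....
.....
.....

Derivation:
Click 1 (0,4) count=0: revealed 4 new [(0,3) (0,4) (1,3) (1,4)] -> total=4
Click 2 (0,3) count=1: revealed 0 new [(none)] -> total=4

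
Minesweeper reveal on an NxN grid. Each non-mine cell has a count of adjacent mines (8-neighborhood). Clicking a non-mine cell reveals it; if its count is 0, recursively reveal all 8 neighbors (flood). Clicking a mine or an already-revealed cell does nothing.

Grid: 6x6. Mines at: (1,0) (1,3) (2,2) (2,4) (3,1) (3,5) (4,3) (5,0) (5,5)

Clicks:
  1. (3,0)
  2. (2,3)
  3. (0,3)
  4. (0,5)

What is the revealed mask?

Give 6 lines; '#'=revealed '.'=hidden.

Answer: ...###
....##
...#..
#.....
......
......

Derivation:
Click 1 (3,0) count=1: revealed 1 new [(3,0)] -> total=1
Click 2 (2,3) count=3: revealed 1 new [(2,3)] -> total=2
Click 3 (0,3) count=1: revealed 1 new [(0,3)] -> total=3
Click 4 (0,5) count=0: revealed 4 new [(0,4) (0,5) (1,4) (1,5)] -> total=7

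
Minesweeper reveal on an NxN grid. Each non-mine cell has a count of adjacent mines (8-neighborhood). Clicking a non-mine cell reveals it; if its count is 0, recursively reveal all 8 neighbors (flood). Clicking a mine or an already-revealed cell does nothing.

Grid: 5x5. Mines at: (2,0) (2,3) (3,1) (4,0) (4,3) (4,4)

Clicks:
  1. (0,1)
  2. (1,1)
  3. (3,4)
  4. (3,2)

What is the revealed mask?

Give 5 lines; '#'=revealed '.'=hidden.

Answer: #####
#####
.....
..#.#
.....

Derivation:
Click 1 (0,1) count=0: revealed 10 new [(0,0) (0,1) (0,2) (0,3) (0,4) (1,0) (1,1) (1,2) (1,3) (1,4)] -> total=10
Click 2 (1,1) count=1: revealed 0 new [(none)] -> total=10
Click 3 (3,4) count=3: revealed 1 new [(3,4)] -> total=11
Click 4 (3,2) count=3: revealed 1 new [(3,2)] -> total=12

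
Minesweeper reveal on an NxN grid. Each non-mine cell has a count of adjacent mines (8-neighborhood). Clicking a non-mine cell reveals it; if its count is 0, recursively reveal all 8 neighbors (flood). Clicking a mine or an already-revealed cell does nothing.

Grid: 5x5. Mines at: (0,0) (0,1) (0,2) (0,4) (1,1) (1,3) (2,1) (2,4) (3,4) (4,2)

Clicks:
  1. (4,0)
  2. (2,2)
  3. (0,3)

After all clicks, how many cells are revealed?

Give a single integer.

Answer: 6

Derivation:
Click 1 (4,0) count=0: revealed 4 new [(3,0) (3,1) (4,0) (4,1)] -> total=4
Click 2 (2,2) count=3: revealed 1 new [(2,2)] -> total=5
Click 3 (0,3) count=3: revealed 1 new [(0,3)] -> total=6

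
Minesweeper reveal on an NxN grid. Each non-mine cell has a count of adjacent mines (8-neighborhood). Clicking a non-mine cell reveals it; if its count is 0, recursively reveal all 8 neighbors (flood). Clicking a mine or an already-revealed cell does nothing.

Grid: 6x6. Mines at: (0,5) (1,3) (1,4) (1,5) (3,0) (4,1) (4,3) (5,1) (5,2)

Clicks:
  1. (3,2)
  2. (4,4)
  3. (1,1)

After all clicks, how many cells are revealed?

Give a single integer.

Answer: 11

Derivation:
Click 1 (3,2) count=2: revealed 1 new [(3,2)] -> total=1
Click 2 (4,4) count=1: revealed 1 new [(4,4)] -> total=2
Click 3 (1,1) count=0: revealed 9 new [(0,0) (0,1) (0,2) (1,0) (1,1) (1,2) (2,0) (2,1) (2,2)] -> total=11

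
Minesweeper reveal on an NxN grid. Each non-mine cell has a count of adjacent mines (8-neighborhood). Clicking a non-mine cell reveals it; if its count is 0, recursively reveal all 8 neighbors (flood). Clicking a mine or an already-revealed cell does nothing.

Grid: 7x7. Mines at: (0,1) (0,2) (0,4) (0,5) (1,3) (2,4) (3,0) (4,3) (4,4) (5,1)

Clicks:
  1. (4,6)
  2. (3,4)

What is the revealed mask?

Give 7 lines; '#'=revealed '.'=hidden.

Click 1 (4,6) count=0: revealed 18 new [(1,5) (1,6) (2,5) (2,6) (3,5) (3,6) (4,5) (4,6) (5,2) (5,3) (5,4) (5,5) (5,6) (6,2) (6,3) (6,4) (6,5) (6,6)] -> total=18
Click 2 (3,4) count=3: revealed 1 new [(3,4)] -> total=19

Answer: .......
.....##
.....##
....###
.....##
..#####
..#####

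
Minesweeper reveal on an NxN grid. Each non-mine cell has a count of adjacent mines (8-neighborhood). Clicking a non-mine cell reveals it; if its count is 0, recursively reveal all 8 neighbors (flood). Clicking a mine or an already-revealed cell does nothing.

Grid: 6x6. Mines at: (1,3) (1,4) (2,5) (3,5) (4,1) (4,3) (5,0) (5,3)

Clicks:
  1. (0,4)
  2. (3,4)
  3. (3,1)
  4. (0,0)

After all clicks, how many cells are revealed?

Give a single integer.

Click 1 (0,4) count=2: revealed 1 new [(0,4)] -> total=1
Click 2 (3,4) count=3: revealed 1 new [(3,4)] -> total=2
Click 3 (3,1) count=1: revealed 1 new [(3,1)] -> total=3
Click 4 (0,0) count=0: revealed 11 new [(0,0) (0,1) (0,2) (1,0) (1,1) (1,2) (2,0) (2,1) (2,2) (3,0) (3,2)] -> total=14

Answer: 14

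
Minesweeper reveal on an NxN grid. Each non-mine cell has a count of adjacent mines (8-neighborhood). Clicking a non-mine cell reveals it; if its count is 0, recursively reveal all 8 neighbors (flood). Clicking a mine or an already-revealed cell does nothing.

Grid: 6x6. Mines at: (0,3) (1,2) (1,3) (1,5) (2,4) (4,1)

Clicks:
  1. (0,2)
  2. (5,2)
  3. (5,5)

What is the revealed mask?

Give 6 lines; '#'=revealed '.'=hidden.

Click 1 (0,2) count=3: revealed 1 new [(0,2)] -> total=1
Click 2 (5,2) count=1: revealed 1 new [(5,2)] -> total=2
Click 3 (5,5) count=0: revealed 11 new [(3,2) (3,3) (3,4) (3,5) (4,2) (4,3) (4,4) (4,5) (5,3) (5,4) (5,5)] -> total=13

Answer: ..#...
......
......
..####
..####
..####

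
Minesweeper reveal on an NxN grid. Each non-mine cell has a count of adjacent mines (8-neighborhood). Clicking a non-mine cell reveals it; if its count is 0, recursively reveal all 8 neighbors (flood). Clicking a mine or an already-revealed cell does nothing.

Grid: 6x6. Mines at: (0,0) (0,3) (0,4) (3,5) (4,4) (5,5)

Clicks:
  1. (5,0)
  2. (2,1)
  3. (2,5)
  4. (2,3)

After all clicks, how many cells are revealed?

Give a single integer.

Answer: 24

Derivation:
Click 1 (5,0) count=0: revealed 23 new [(1,0) (1,1) (1,2) (1,3) (1,4) (2,0) (2,1) (2,2) (2,3) (2,4) (3,0) (3,1) (3,2) (3,3) (3,4) (4,0) (4,1) (4,2) (4,3) (5,0) (5,1) (5,2) (5,3)] -> total=23
Click 2 (2,1) count=0: revealed 0 new [(none)] -> total=23
Click 3 (2,5) count=1: revealed 1 new [(2,5)] -> total=24
Click 4 (2,3) count=0: revealed 0 new [(none)] -> total=24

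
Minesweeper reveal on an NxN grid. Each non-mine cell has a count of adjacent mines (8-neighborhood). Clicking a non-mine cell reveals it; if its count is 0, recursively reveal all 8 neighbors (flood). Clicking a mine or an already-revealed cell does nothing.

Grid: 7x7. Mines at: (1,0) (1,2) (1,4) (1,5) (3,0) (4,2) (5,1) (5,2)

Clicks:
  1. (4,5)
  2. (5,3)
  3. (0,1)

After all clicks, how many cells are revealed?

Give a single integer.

Answer: 21

Derivation:
Click 1 (4,5) count=0: revealed 20 new [(2,3) (2,4) (2,5) (2,6) (3,3) (3,4) (3,5) (3,6) (4,3) (4,4) (4,5) (4,6) (5,3) (5,4) (5,5) (5,6) (6,3) (6,4) (6,5) (6,6)] -> total=20
Click 2 (5,3) count=2: revealed 0 new [(none)] -> total=20
Click 3 (0,1) count=2: revealed 1 new [(0,1)] -> total=21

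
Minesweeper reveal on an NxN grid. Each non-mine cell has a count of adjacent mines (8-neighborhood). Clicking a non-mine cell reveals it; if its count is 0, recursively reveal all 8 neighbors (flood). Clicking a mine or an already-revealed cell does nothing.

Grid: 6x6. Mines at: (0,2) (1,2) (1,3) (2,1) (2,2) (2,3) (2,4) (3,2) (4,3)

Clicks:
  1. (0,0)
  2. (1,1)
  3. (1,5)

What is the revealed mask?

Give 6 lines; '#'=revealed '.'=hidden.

Answer: ##....
##...#
......
......
......
......

Derivation:
Click 1 (0,0) count=0: revealed 4 new [(0,0) (0,1) (1,0) (1,1)] -> total=4
Click 2 (1,1) count=4: revealed 0 new [(none)] -> total=4
Click 3 (1,5) count=1: revealed 1 new [(1,5)] -> total=5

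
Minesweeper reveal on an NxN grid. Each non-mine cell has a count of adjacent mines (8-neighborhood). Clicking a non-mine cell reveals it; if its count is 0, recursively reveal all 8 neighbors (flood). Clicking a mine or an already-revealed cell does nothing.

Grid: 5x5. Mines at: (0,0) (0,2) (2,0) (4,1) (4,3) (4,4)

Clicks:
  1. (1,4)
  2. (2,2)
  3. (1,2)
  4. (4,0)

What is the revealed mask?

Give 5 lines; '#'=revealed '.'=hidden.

Click 1 (1,4) count=0: revealed 14 new [(0,3) (0,4) (1,1) (1,2) (1,3) (1,4) (2,1) (2,2) (2,3) (2,4) (3,1) (3,2) (3,3) (3,4)] -> total=14
Click 2 (2,2) count=0: revealed 0 new [(none)] -> total=14
Click 3 (1,2) count=1: revealed 0 new [(none)] -> total=14
Click 4 (4,0) count=1: revealed 1 new [(4,0)] -> total=15

Answer: ...##
.####
.####
.####
#....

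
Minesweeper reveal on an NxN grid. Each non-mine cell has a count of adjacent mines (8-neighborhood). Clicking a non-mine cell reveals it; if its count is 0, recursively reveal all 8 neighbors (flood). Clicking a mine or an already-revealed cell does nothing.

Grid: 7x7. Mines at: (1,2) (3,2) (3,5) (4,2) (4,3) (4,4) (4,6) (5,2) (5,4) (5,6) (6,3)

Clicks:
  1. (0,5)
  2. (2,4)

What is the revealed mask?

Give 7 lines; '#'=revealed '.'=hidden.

Click 1 (0,5) count=0: revealed 12 new [(0,3) (0,4) (0,5) (0,6) (1,3) (1,4) (1,5) (1,6) (2,3) (2,4) (2,5) (2,6)] -> total=12
Click 2 (2,4) count=1: revealed 0 new [(none)] -> total=12

Answer: ...####
...####
...####
.......
.......
.......
.......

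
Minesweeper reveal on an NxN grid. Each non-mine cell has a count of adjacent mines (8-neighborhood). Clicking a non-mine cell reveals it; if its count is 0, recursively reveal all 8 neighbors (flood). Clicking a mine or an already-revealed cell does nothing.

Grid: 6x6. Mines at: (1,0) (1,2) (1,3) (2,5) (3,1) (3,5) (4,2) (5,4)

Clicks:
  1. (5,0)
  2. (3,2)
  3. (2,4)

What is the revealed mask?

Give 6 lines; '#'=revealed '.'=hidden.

Click 1 (5,0) count=0: revealed 4 new [(4,0) (4,1) (5,0) (5,1)] -> total=4
Click 2 (3,2) count=2: revealed 1 new [(3,2)] -> total=5
Click 3 (2,4) count=3: revealed 1 new [(2,4)] -> total=6

Answer: ......
......
....#.
..#...
##....
##....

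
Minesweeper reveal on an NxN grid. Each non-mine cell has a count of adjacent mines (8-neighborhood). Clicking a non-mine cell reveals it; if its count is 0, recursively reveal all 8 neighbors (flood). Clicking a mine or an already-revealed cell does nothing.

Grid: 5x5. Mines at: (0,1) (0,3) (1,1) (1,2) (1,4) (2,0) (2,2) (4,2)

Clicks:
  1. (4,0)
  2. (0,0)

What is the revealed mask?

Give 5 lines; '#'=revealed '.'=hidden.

Answer: #....
.....
.....
##...
##...

Derivation:
Click 1 (4,0) count=0: revealed 4 new [(3,0) (3,1) (4,0) (4,1)] -> total=4
Click 2 (0,0) count=2: revealed 1 new [(0,0)] -> total=5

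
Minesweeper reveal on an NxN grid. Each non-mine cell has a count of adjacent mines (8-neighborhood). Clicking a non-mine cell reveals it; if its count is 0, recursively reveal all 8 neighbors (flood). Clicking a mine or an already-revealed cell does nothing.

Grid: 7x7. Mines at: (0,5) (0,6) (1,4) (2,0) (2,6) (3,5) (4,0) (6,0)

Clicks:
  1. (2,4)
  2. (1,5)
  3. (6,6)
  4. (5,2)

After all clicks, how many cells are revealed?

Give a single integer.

Answer: 35

Derivation:
Click 1 (2,4) count=2: revealed 1 new [(2,4)] -> total=1
Click 2 (1,5) count=4: revealed 1 new [(1,5)] -> total=2
Click 3 (6,6) count=0: revealed 33 new [(0,0) (0,1) (0,2) (0,3) (1,0) (1,1) (1,2) (1,3) (2,1) (2,2) (2,3) (3,1) (3,2) (3,3) (3,4) (4,1) (4,2) (4,3) (4,4) (4,5) (4,6) (5,1) (5,2) (5,3) (5,4) (5,5) (5,6) (6,1) (6,2) (6,3) (6,4) (6,5) (6,6)] -> total=35
Click 4 (5,2) count=0: revealed 0 new [(none)] -> total=35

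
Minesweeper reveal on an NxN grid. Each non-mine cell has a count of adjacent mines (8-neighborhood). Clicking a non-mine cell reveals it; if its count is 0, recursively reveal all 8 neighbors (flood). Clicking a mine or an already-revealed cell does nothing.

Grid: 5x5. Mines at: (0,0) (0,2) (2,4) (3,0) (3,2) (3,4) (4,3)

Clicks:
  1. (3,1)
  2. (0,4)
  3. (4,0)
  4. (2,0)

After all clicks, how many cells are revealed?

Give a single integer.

Click 1 (3,1) count=2: revealed 1 new [(3,1)] -> total=1
Click 2 (0,4) count=0: revealed 4 new [(0,3) (0,4) (1,3) (1,4)] -> total=5
Click 3 (4,0) count=1: revealed 1 new [(4,0)] -> total=6
Click 4 (2,0) count=1: revealed 1 new [(2,0)] -> total=7

Answer: 7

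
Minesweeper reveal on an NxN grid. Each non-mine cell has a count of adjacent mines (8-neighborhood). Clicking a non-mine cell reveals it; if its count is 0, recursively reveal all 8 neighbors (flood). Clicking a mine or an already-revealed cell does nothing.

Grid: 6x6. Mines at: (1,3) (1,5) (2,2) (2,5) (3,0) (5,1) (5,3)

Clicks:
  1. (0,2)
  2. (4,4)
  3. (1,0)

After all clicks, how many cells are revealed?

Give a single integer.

Click 1 (0,2) count=1: revealed 1 new [(0,2)] -> total=1
Click 2 (4,4) count=1: revealed 1 new [(4,4)] -> total=2
Click 3 (1,0) count=0: revealed 7 new [(0,0) (0,1) (1,0) (1,1) (1,2) (2,0) (2,1)] -> total=9

Answer: 9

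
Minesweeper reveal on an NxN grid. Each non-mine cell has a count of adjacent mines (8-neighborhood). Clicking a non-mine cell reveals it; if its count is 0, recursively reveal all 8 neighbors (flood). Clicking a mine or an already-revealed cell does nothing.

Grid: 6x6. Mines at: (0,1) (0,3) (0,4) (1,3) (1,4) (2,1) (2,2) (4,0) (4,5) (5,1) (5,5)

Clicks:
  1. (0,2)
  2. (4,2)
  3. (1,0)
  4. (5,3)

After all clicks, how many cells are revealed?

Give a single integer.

Answer: 11

Derivation:
Click 1 (0,2) count=3: revealed 1 new [(0,2)] -> total=1
Click 2 (4,2) count=1: revealed 1 new [(4,2)] -> total=2
Click 3 (1,0) count=2: revealed 1 new [(1,0)] -> total=3
Click 4 (5,3) count=0: revealed 8 new [(3,2) (3,3) (3,4) (4,3) (4,4) (5,2) (5,3) (5,4)] -> total=11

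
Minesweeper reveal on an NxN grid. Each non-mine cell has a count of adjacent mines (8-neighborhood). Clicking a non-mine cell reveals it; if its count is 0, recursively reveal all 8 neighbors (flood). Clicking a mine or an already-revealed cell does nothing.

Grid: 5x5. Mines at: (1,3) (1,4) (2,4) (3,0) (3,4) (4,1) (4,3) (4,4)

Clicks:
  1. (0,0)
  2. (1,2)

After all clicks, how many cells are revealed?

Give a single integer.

Answer: 9

Derivation:
Click 1 (0,0) count=0: revealed 9 new [(0,0) (0,1) (0,2) (1,0) (1,1) (1,2) (2,0) (2,1) (2,2)] -> total=9
Click 2 (1,2) count=1: revealed 0 new [(none)] -> total=9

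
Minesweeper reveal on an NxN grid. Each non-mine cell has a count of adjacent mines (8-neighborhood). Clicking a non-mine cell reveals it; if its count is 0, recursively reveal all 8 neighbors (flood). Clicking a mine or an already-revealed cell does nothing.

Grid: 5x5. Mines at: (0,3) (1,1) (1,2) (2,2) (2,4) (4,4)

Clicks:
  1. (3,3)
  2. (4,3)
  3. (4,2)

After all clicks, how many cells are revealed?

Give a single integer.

Click 1 (3,3) count=3: revealed 1 new [(3,3)] -> total=1
Click 2 (4,3) count=1: revealed 1 new [(4,3)] -> total=2
Click 3 (4,2) count=0: revealed 8 new [(2,0) (2,1) (3,0) (3,1) (3,2) (4,0) (4,1) (4,2)] -> total=10

Answer: 10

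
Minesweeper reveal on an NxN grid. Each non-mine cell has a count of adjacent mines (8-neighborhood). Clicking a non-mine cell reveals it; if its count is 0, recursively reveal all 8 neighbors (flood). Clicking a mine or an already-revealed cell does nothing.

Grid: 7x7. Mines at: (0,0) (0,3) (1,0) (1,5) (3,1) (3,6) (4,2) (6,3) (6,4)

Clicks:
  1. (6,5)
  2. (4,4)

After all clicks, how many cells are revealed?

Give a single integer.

Click 1 (6,5) count=1: revealed 1 new [(6,5)] -> total=1
Click 2 (4,4) count=0: revealed 17 new [(1,2) (1,3) (1,4) (2,2) (2,3) (2,4) (2,5) (3,2) (3,3) (3,4) (3,5) (4,3) (4,4) (4,5) (5,3) (5,4) (5,5)] -> total=18

Answer: 18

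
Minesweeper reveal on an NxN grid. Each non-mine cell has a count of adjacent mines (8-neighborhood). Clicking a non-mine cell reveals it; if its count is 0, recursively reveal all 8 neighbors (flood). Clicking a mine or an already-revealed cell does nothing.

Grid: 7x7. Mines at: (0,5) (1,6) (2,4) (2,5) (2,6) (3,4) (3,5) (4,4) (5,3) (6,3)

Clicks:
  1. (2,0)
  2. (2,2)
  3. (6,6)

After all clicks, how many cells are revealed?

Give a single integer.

Click 1 (2,0) count=0: revealed 28 new [(0,0) (0,1) (0,2) (0,3) (0,4) (1,0) (1,1) (1,2) (1,3) (1,4) (2,0) (2,1) (2,2) (2,3) (3,0) (3,1) (3,2) (3,3) (4,0) (4,1) (4,2) (4,3) (5,0) (5,1) (5,2) (6,0) (6,1) (6,2)] -> total=28
Click 2 (2,2) count=0: revealed 0 new [(none)] -> total=28
Click 3 (6,6) count=0: revealed 8 new [(4,5) (4,6) (5,4) (5,5) (5,6) (6,4) (6,5) (6,6)] -> total=36

Answer: 36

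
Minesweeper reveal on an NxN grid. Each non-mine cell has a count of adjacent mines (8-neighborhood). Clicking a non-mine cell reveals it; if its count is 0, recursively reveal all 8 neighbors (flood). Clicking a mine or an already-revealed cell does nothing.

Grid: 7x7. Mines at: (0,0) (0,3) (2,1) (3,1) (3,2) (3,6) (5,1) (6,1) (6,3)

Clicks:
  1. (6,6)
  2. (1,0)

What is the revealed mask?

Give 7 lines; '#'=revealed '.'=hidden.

Answer: ....###
#..####
...####
...###.
...####
...####
....###

Derivation:
Click 1 (6,6) count=0: revealed 25 new [(0,4) (0,5) (0,6) (1,3) (1,4) (1,5) (1,6) (2,3) (2,4) (2,5) (2,6) (3,3) (3,4) (3,5) (4,3) (4,4) (4,5) (4,6) (5,3) (5,4) (5,5) (5,6) (6,4) (6,5) (6,6)] -> total=25
Click 2 (1,0) count=2: revealed 1 new [(1,0)] -> total=26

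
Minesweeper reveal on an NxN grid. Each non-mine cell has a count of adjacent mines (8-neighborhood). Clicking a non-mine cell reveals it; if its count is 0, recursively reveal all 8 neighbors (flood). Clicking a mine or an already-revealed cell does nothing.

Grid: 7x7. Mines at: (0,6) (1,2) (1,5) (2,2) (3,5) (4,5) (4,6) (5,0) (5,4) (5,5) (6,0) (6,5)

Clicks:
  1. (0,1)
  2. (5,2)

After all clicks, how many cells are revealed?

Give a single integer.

Answer: 13

Derivation:
Click 1 (0,1) count=1: revealed 1 new [(0,1)] -> total=1
Click 2 (5,2) count=0: revealed 12 new [(3,1) (3,2) (3,3) (4,1) (4,2) (4,3) (5,1) (5,2) (5,3) (6,1) (6,2) (6,3)] -> total=13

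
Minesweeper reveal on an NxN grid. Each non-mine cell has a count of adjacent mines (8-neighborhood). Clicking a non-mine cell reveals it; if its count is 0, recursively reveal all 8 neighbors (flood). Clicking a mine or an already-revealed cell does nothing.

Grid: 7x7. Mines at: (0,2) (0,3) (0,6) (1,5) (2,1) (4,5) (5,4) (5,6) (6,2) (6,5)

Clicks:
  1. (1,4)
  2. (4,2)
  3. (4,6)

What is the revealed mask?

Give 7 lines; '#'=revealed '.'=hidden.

Click 1 (1,4) count=2: revealed 1 new [(1,4)] -> total=1
Click 2 (4,2) count=0: revealed 21 new [(1,2) (1,3) (2,2) (2,3) (2,4) (3,0) (3,1) (3,2) (3,3) (3,4) (4,0) (4,1) (4,2) (4,3) (4,4) (5,0) (5,1) (5,2) (5,3) (6,0) (6,1)] -> total=22
Click 3 (4,6) count=2: revealed 1 new [(4,6)] -> total=23

Answer: .......
..###..
..###..
#####..
#####.#
####...
##.....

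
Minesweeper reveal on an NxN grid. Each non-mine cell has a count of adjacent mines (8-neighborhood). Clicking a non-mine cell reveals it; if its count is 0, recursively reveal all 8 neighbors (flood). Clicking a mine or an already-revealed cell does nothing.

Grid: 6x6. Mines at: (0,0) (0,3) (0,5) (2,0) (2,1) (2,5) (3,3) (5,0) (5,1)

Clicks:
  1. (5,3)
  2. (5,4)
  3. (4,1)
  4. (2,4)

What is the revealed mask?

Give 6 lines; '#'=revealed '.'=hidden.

Answer: ......
......
....#.
....##
.#####
..####

Derivation:
Click 1 (5,3) count=0: revealed 10 new [(3,4) (3,5) (4,2) (4,3) (4,4) (4,5) (5,2) (5,3) (5,4) (5,5)] -> total=10
Click 2 (5,4) count=0: revealed 0 new [(none)] -> total=10
Click 3 (4,1) count=2: revealed 1 new [(4,1)] -> total=11
Click 4 (2,4) count=2: revealed 1 new [(2,4)] -> total=12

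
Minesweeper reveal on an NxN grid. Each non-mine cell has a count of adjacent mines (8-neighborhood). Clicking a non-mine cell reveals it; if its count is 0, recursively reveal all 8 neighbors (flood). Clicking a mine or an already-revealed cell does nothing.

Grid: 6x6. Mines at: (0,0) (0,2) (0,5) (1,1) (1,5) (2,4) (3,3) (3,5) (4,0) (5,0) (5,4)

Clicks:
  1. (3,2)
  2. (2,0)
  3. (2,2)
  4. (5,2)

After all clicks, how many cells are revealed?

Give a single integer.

Answer: 9

Derivation:
Click 1 (3,2) count=1: revealed 1 new [(3,2)] -> total=1
Click 2 (2,0) count=1: revealed 1 new [(2,0)] -> total=2
Click 3 (2,2) count=2: revealed 1 new [(2,2)] -> total=3
Click 4 (5,2) count=0: revealed 6 new [(4,1) (4,2) (4,3) (5,1) (5,2) (5,3)] -> total=9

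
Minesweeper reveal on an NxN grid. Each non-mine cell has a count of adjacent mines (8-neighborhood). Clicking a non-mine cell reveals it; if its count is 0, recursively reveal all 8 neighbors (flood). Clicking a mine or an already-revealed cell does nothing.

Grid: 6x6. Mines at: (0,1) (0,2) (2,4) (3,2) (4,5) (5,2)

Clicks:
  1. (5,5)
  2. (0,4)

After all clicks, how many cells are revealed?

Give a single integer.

Answer: 7

Derivation:
Click 1 (5,5) count=1: revealed 1 new [(5,5)] -> total=1
Click 2 (0,4) count=0: revealed 6 new [(0,3) (0,4) (0,5) (1,3) (1,4) (1,5)] -> total=7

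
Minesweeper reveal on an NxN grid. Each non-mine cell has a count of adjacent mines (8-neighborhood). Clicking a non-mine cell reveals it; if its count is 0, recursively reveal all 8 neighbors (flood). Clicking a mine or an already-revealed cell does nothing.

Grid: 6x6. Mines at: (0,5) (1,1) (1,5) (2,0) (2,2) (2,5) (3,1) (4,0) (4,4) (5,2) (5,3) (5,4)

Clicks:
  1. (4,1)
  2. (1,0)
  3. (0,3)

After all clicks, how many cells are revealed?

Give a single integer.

Answer: 8

Derivation:
Click 1 (4,1) count=3: revealed 1 new [(4,1)] -> total=1
Click 2 (1,0) count=2: revealed 1 new [(1,0)] -> total=2
Click 3 (0,3) count=0: revealed 6 new [(0,2) (0,3) (0,4) (1,2) (1,3) (1,4)] -> total=8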